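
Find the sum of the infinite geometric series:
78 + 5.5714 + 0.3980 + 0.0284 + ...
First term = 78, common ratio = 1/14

For |r| < 1, S = a / (1 - r)
S = 78 / (1 - (1/14))
S = 78 / (13/14)
S = 84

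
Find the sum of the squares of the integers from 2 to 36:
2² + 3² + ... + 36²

Use ∑_{k=1}^{n} k² = n(n+1)(2n+1)/6, then subtract the first 1 terms.
∑_{k=1}^{36} k² = 36×37×73/6 = 16206
∑_{k=1}^{1} k² = 1×2×3/6 = 1
∑_{k=2}^{36} k² = 16206 - 1 = 16205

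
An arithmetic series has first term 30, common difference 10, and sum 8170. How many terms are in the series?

Using S = n/2 × [2a + (n-1)d]
8170 = n/2 × [2(30) + (n-1)(10)]
8170 = n/2 × [60 + 10n - 10]
16340 = n × [50 + 10n]
10n² + (50)n - 16340 = 0
Discriminant: Δ = (50)² - 4(10)(-16340) = 2500 + 653600 = 656100
√Δ = 810
n = [-(50) + √Δ] / (2·10) = (-50 + 810) / 20 = 760 / 20 = 38
(The negative root is discarded since n must be a positive integer.)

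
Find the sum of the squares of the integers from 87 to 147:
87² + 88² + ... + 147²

Use ∑_{k=1}^{n} k² = n(n+1)(2n+1)/6, then subtract the first 86 terms.
∑_{k=1}^{147} k² = 147×148×295/6 = 1069670
∑_{k=1}^{86} k² = 86×87×173/6 = 215731
∑_{k=87}^{147} k² = 1069670 - 215731 = 853939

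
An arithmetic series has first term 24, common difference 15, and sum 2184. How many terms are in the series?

Using S = n/2 × [2a + (n-1)d]
2184 = n/2 × [2(24) + (n-1)(15)]
2184 = n/2 × [48 + 15n - 15]
4368 = n × [33 + 15n]
15n² + (33)n - 4368 = 0
Discriminant: Δ = (33)² - 4(15)(-4368) = 1089 + 262080 = 263169
√Δ = 513
n = [-(33) + √Δ] / (2·15) = (-33 + 513) / 30 = 480 / 30 = 16
(The negative root is discarded since n must be a positive integer.)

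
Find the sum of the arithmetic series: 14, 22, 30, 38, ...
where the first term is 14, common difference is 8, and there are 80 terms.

Sₙ = n/2 × (first + last)
Last term = a + (n-1)d = 14 + (80-1)×8 = 646
S_80 = 80/2 × (14 + 646)
S_80 = 80/2 × 660 = 26400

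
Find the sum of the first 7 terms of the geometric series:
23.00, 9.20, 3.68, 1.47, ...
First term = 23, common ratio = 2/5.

Sₙ = a(1 - rⁿ) / (1 - r)
S_7 = 23(1 - (2/5)^7) / (1 - (2/5))
S_7 = 23(1 - (128/78125)) / (3/5)
S_7 = 597977/15625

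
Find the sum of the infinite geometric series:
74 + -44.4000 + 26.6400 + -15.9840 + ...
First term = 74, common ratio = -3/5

For |r| < 1, S = a / (1 - r)
S = 74 / (1 - (-3/5))
S = 74 / (8/5)
S = 185/4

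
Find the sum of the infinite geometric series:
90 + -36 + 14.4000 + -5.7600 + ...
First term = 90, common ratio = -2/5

For |r| < 1, S = a / (1 - r)
S = 90 / (1 - (-2/5))
S = 90 / (7/5)
S = 450/7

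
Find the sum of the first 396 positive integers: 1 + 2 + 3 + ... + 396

Formula: ∑k = n(n+1)/2
= 396×397/2
= 157212/2
= 78606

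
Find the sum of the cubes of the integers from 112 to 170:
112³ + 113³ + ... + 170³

Use ∑_{k=1}^{n} k³ = [n(n+1)/2]², then subtract the first 111 terms.
∑_{k=1}^{170} k³ = [170×171/2]² = 14535² = 211266225
∑_{k=1}^{111} k³ = [111×112/2]² = 6216² = 38638656
∑_{k=112}^{170} k³ = 211266225 - 38638656 = 172627569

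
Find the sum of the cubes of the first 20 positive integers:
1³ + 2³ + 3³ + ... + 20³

Formula: ∑k³ = [n(n+1)/2]²
= [20×21/2]²
= 210²
= 44100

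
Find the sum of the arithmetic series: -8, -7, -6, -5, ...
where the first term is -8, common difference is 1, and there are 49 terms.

Sₙ = n/2 × (first + last)
Last term = a + (n-1)d = -8 + (49-1)×1 = 40
S_49 = 49/2 × (-8 + 40)
S_49 = 49/2 × 32 = 784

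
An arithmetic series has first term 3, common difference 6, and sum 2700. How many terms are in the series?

Using S = n/2 × [2a + (n-1)d]
2700 = n/2 × [2(3) + (n-1)(6)]
2700 = n/2 × [6 + 6n - 6]
5400 = n × [0 + 6n]
6n² + (0)n - 5400 = 0
Discriminant: Δ = (0)² - 4(6)(-5400) = 0 + 129600 = 129600
√Δ = 360
n = [-(0) + √Δ] / (2·6) = (0 + 360) / 12 = 360 / 12 = 30
(The negative root is discarded since n must be a positive integer.)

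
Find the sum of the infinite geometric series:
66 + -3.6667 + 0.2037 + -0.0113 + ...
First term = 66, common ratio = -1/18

For |r| < 1, S = a / (1 - r)
S = 66 / (1 - (-1/18))
S = 66 / (19/18)
S = 1188/19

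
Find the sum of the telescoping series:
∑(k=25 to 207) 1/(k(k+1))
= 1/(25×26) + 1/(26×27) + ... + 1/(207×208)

Partial fractions: 1/(k(k+1)) = 1/k - 1/(k+1)
The series telescopes:
= (1/25 - 1/26) + (1/26 - 1/27) + ... + (1/207 - 1/208)
= 1/25 - 1/208
= 183/5200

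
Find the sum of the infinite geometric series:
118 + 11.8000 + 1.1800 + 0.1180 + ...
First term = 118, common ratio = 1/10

For |r| < 1, S = a / (1 - r)
S = 118 / (1 - (1/10))
S = 118 / (9/10)
S = 1180/9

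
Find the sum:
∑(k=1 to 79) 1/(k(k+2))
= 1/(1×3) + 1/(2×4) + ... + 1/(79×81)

Partial fractions: 1/(k(k+2)) = (1/2)[1/k - 1/(k+2)]
Telescoping leaves the first two and last two terms:
= (1/2)[1/1 + 1/2 - 1/80 - 1/81]
= 9559/12960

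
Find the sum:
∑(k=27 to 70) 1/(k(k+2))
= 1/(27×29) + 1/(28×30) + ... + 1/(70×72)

Partial fractions: 1/(k(k+2)) = (1/2)[1/k - 1/(k+2)]
Telescoping leaves the first two and last two terms:
= (1/2)[1/27 + 1/28 - 1/71 - 1/72]
= 4807/214704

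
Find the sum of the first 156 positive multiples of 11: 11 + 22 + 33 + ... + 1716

Factor out 11: = 11(1 + 2 + ... + 156) = 11 × n(n+1)/2
= 11 × 156×157/2
= 11 × 12246
= 134706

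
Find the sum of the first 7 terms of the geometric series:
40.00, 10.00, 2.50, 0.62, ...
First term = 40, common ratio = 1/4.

Sₙ = a(1 - rⁿ) / (1 - r)
S_7 = 40(1 - (1/4)^7) / (1 - (1/4))
S_7 = 40(1 - (1/16384)) / (3/4)
S_7 = 27305/512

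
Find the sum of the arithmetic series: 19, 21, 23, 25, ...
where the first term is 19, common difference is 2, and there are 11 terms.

Sₙ = n/2 × (first + last)
Last term = a + (n-1)d = 19 + (11-1)×2 = 39
S_11 = 11/2 × (19 + 39)
S_11 = 11/2 × 58 = 319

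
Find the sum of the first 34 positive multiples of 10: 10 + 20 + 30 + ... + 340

Factor out 10: = 10(1 + 2 + ... + 34) = 10 × n(n+1)/2
= 10 × 34×35/2
= 10 × 595
= 5950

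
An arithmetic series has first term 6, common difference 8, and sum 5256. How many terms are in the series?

Using S = n/2 × [2a + (n-1)d]
5256 = n/2 × [2(6) + (n-1)(8)]
5256 = n/2 × [12 + 8n - 8]
10512 = n × [4 + 8n]
8n² + (4)n - 10512 = 0
Discriminant: Δ = (4)² - 4(8)(-10512) = 16 + 336384 = 336400
√Δ = 580
n = [-(4) + √Δ] / (2·8) = (-4 + 580) / 16 = 576 / 16 = 36
(The negative root is discarded since n must be a positive integer.)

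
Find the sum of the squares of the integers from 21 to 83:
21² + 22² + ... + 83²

Use ∑_{k=1}^{n} k² = n(n+1)(2n+1)/6, then subtract the first 20 terms.
∑_{k=1}^{83} k² = 83×84×167/6 = 194054
∑_{k=1}^{20} k² = 20×21×41/6 = 2870
∑_{k=21}^{83} k² = 194054 - 2870 = 191184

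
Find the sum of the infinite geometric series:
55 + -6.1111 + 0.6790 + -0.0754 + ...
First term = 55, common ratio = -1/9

For |r| < 1, S = a / (1 - r)
S = 55 / (1 - (-1/9))
S = 55 / (10/9)
S = 99/2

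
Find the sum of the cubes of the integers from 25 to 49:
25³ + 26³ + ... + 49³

Use ∑_{k=1}^{n} k³ = [n(n+1)/2]², then subtract the first 24 terms.
∑_{k=1}^{49} k³ = [49×50/2]² = 1225² = 1500625
∑_{k=1}^{24} k³ = [24×25/2]² = 300² = 90000
∑_{k=25}^{49} k³ = 1500625 - 90000 = 1410625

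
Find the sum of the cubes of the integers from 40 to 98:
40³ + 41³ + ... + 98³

Use ∑_{k=1}^{n} k³ = [n(n+1)/2]², then subtract the first 39 terms.
∑_{k=1}^{98} k³ = [98×99/2]² = 4851² = 23532201
∑_{k=1}^{39} k³ = [39×40/2]² = 780² = 608400
∑_{k=40}^{98} k³ = 23532201 - 608400 = 22923801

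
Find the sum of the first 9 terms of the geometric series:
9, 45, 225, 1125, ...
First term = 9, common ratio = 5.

Sₙ = a(1 - rⁿ) / (1 - r)
S_9 = 9(1 - 5^9) / (1 - 5)
S_9 = 9(1 - 1953125) / (-4)
S_9 = 4394529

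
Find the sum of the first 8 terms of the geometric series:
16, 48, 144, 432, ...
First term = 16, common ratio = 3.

Sₙ = a(1 - rⁿ) / (1 - r)
S_8 = 16(1 - 3^8) / (1 - 3)
S_8 = 16(1 - 6561) / (-2)
S_8 = 52480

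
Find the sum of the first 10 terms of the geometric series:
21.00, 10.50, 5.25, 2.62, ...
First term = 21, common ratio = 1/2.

Sₙ = a(1 - rⁿ) / (1 - r)
S_10 = 21(1 - (1/2)^10) / (1 - (1/2))
S_10 = 21(1 - (1/1024)) / (1/2)
S_10 = 21483/512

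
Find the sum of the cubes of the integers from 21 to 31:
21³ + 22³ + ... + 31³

Use ∑_{k=1}^{n} k³ = [n(n+1)/2]², then subtract the first 20 terms.
∑_{k=1}^{31} k³ = [31×32/2]² = 496² = 246016
∑_{k=1}^{20} k³ = [20×21/2]² = 210² = 44100
∑_{k=21}^{31} k³ = 246016 - 44100 = 201916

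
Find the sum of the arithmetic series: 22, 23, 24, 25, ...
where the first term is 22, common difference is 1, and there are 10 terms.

Sₙ = n/2 × (first + last)
Last term = a + (n-1)d = 22 + (10-1)×1 = 31
S_10 = 10/2 × (22 + 31)
S_10 = 10/2 × 53 = 265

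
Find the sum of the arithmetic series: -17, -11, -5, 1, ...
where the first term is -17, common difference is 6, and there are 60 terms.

Sₙ = n/2 × (first + last)
Last term = a + (n-1)d = -17 + (60-1)×6 = 337
S_60 = 60/2 × (-17 + 337)
S_60 = 60/2 × 320 = 9600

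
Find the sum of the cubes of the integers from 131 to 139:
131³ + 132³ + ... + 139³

Use ∑_{k=1}^{n} k³ = [n(n+1)/2]², then subtract the first 130 terms.
∑_{k=1}^{139} k³ = [139×140/2]² = 9730² = 94672900
∑_{k=1}^{130} k³ = [130×131/2]² = 8515² = 72505225
∑_{k=131}^{139} k³ = 94672900 - 72505225 = 22167675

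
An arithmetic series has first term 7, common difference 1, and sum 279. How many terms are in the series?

Using S = n/2 × [2a + (n-1)d]
279 = n/2 × [2(7) + (n-1)(1)]
279 = n/2 × [14 + 1n - 1]
558 = n × [13 + 1n]
1n² + (13)n - 558 = 0
Discriminant: Δ = (13)² - 4(1)(-558) = 169 + 2232 = 2401
√Δ = 49
n = [-(13) + √Δ] / (2·1) = (-13 + 49) / 2 = 36 / 2 = 18
(The negative root is discarded since n must be a positive integer.)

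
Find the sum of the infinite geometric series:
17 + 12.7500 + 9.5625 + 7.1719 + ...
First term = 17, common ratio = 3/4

For |r| < 1, S = a / (1 - r)
S = 17 / (1 - (3/4))
S = 17 / (1/4)
S = 68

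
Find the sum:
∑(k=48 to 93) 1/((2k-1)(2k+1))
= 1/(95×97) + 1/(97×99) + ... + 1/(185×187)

Partial fractions: 1/((2k-1)(2k+1)) = (1/2)[1/(2k-1) - 1/(2k+1)]
The series telescopes:
= (1/2)[1/95 - 1/187]
= 46/17765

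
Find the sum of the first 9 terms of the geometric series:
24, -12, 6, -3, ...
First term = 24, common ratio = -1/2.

Sₙ = a(1 - rⁿ) / (1 - r)
S_9 = 24(1 - (-1/2)^9) / (1 - (-1/2))
S_9 = 24(1 - (-1/512)) / (3/2)
S_9 = 513/32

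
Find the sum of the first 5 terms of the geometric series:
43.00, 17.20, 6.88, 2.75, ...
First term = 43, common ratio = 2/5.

Sₙ = a(1 - rⁿ) / (1 - r)
S_5 = 43(1 - (2/5)^5) / (1 - (2/5))
S_5 = 43(1 - (32/3125)) / (3/5)
S_5 = 44333/625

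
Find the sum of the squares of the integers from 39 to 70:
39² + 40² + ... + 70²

Use ∑_{k=1}^{n} k² = n(n+1)(2n+1)/6, then subtract the first 38 terms.
∑_{k=1}^{70} k² = 70×71×141/6 = 116795
∑_{k=1}^{38} k² = 38×39×77/6 = 19019
∑_{k=39}^{70} k² = 116795 - 19019 = 97776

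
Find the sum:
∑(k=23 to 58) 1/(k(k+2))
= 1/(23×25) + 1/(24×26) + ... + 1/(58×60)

Partial fractions: 1/(k(k+2)) = (1/2)[1/k - 1/(k+2)]
Telescoping leaves the first two and last two terms:
= (1/2)[1/23 + 1/24 - 1/59 - 1/60]
= 2797/108560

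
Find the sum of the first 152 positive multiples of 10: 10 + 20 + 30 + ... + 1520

Factor out 10: = 10(1 + 2 + ... + 152) = 10 × n(n+1)/2
= 10 × 152×153/2
= 10 × 11628
= 116280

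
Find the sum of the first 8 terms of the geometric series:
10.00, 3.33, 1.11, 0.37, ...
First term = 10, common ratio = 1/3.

Sₙ = a(1 - rⁿ) / (1 - r)
S_8 = 10(1 - (1/3)^8) / (1 - (1/3))
S_8 = 10(1 - (1/6561)) / (2/3)
S_8 = 32800/2187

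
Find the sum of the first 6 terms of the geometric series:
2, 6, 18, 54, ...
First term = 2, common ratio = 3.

Sₙ = a(1 - rⁿ) / (1 - r)
S_6 = 2(1 - 3^6) / (1 - 3)
S_6 = 2(1 - 729) / (-2)
S_6 = 728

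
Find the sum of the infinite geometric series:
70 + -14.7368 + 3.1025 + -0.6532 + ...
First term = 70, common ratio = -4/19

For |r| < 1, S = a / (1 - r)
S = 70 / (1 - (-4/19))
S = 70 / (23/19)
S = 1330/23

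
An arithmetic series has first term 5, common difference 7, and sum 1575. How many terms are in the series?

Using S = n/2 × [2a + (n-1)d]
1575 = n/2 × [2(5) + (n-1)(7)]
1575 = n/2 × [10 + 7n - 7]
3150 = n × [3 + 7n]
7n² + (3)n - 3150 = 0
Discriminant: Δ = (3)² - 4(7)(-3150) = 9 + 88200 = 88209
√Δ = 297
n = [-(3) + √Δ] / (2·7) = (-3 + 297) / 14 = 294 / 14 = 21
(The negative root is discarded since n must be a positive integer.)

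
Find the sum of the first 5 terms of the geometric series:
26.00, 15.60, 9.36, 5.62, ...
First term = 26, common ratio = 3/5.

Sₙ = a(1 - rⁿ) / (1 - r)
S_5 = 26(1 - (3/5)^5) / (1 - (3/5))
S_5 = 26(1 - (243/3125)) / (2/5)
S_5 = 37466/625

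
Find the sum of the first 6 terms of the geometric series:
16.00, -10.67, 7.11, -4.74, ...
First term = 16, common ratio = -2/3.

Sₙ = a(1 - rⁿ) / (1 - r)
S_6 = 16(1 - (-2/3)^6) / (1 - (-2/3))
S_6 = 16(1 - (64/729)) / (5/3)
S_6 = 2128/243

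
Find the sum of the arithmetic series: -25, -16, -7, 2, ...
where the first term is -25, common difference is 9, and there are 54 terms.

Sₙ = n/2 × (first + last)
Last term = a + (n-1)d = -25 + (54-1)×9 = 452
S_54 = 54/2 × (-25 + 452)
S_54 = 54/2 × 427 = 11529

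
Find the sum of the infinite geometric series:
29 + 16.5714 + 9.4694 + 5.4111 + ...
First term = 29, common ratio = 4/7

For |r| < 1, S = a / (1 - r)
S = 29 / (1 - (4/7))
S = 29 / (3/7)
S = 203/3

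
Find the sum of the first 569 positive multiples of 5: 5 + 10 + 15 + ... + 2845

Factor out 5: = 5(1 + 2 + ... + 569) = 5 × n(n+1)/2
= 5 × 569×570/2
= 5 × 162165
= 810825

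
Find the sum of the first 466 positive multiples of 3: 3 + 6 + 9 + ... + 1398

Factor out 3: = 3(1 + 2 + ... + 466) = 3 × n(n+1)/2
= 3 × 466×467/2
= 3 × 108811
= 326433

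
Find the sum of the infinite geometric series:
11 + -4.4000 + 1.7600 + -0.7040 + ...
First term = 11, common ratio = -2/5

For |r| < 1, S = a / (1 - r)
S = 11 / (1 - (-2/5))
S = 11 / (7/5)
S = 55/7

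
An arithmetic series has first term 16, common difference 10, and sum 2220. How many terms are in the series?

Using S = n/2 × [2a + (n-1)d]
2220 = n/2 × [2(16) + (n-1)(10)]
2220 = n/2 × [32 + 10n - 10]
4440 = n × [22 + 10n]
10n² + (22)n - 4440 = 0
Discriminant: Δ = (22)² - 4(10)(-4440) = 484 + 177600 = 178084
√Δ = 422
n = [-(22) + √Δ] / (2·10) = (-22 + 422) / 20 = 400 / 20 = 20
(The negative root is discarded since n must be a positive integer.)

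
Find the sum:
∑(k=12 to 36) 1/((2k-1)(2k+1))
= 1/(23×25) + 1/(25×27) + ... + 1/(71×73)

Partial fractions: 1/((2k-1)(2k+1)) = (1/2)[1/(2k-1) - 1/(2k+1)]
The series telescopes:
= (1/2)[1/23 - 1/73]
= 25/1679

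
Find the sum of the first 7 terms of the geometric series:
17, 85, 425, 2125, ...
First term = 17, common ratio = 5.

Sₙ = a(1 - rⁿ) / (1 - r)
S_7 = 17(1 - 5^7) / (1 - 5)
S_7 = 17(1 - 78125) / (-4)
S_7 = 332027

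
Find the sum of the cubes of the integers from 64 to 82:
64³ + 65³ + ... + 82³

Use ∑_{k=1}^{n} k³ = [n(n+1)/2]², then subtract the first 63 terms.
∑_{k=1}^{82} k³ = [82×83/2]² = 3403² = 11580409
∑_{k=1}^{63} k³ = [63×64/2]² = 2016² = 4064256
∑_{k=64}^{82} k³ = 11580409 - 4064256 = 7516153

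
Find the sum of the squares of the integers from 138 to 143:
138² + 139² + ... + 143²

Use ∑_{k=1}^{n} k² = n(n+1)(2n+1)/6, then subtract the first 137 terms.
∑_{k=1}^{143} k² = 143×144×287/6 = 984984
∑_{k=1}^{137} k² = 137×138×275/6 = 866525
∑_{k=138}^{143} k² = 984984 - 866525 = 118459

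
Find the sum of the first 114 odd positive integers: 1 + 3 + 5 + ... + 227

Sum of first n odd numbers = n²
= 114²
= 12996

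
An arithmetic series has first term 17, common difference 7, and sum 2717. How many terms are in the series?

Using S = n/2 × [2a + (n-1)d]
2717 = n/2 × [2(17) + (n-1)(7)]
2717 = n/2 × [34 + 7n - 7]
5434 = n × [27 + 7n]
7n² + (27)n - 5434 = 0
Discriminant: Δ = (27)² - 4(7)(-5434) = 729 + 152152 = 152881
√Δ = 391
n = [-(27) + √Δ] / (2·7) = (-27 + 391) / 14 = 364 / 14 = 26
(The negative root is discarded since n must be a positive integer.)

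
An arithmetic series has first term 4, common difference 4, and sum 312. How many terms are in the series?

Using S = n/2 × [2a + (n-1)d]
312 = n/2 × [2(4) + (n-1)(4)]
312 = n/2 × [8 + 4n - 4]
624 = n × [4 + 4n]
4n² + (4)n - 624 = 0
Discriminant: Δ = (4)² - 4(4)(-624) = 16 + 9984 = 10000
√Δ = 100
n = [-(4) + √Δ] / (2·4) = (-4 + 100) / 8 = 96 / 8 = 12
(The negative root is discarded since n must be a positive integer.)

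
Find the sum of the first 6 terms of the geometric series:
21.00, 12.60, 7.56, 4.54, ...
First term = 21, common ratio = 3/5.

Sₙ = a(1 - rⁿ) / (1 - r)
S_6 = 21(1 - (3/5)^6) / (1 - (3/5))
S_6 = 21(1 - (729/15625)) / (2/5)
S_6 = 156408/3125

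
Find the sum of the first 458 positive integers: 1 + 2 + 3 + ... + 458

Formula: ∑k = n(n+1)/2
= 458×459/2
= 210222/2
= 105111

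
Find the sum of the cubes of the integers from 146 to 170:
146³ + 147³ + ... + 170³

Use ∑_{k=1}^{n} k³ = [n(n+1)/2]², then subtract the first 145 terms.
∑_{k=1}^{170} k³ = [170×171/2]² = 14535² = 211266225
∑_{k=1}^{145} k³ = [145×146/2]² = 10585² = 112042225
∑_{k=146}^{170} k³ = 211266225 - 112042225 = 99224000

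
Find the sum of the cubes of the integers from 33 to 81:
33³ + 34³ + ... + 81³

Use ∑_{k=1}^{n} k³ = [n(n+1)/2]², then subtract the first 32 terms.
∑_{k=1}^{81} k³ = [81×82/2]² = 3321² = 11029041
∑_{k=1}^{32} k³ = [32×33/2]² = 528² = 278784
∑_{k=33}^{81} k³ = 11029041 - 278784 = 10750257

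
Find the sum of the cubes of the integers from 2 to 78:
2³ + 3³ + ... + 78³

Use ∑_{k=1}^{n} k³ = [n(n+1)/2]², then subtract the first 1 terms.
∑_{k=1}^{78} k³ = [78×79/2]² = 3081² = 9492561
∑_{k=1}^{1} k³ = [1×2/2]² = 1² = 1
∑_{k=2}^{78} k³ = 9492561 - 1 = 9492560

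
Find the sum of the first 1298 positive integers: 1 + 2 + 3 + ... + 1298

Formula: ∑k = n(n+1)/2
= 1298×1299/2
= 1686102/2
= 843051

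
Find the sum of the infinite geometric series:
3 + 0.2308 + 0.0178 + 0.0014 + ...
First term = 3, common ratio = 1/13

For |r| < 1, S = a / (1 - r)
S = 3 / (1 - (1/13))
S = 3 / (12/13)
S = 13/4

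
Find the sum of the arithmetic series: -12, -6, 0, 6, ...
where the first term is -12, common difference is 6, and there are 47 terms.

Sₙ = n/2 × (first + last)
Last term = a + (n-1)d = -12 + (47-1)×6 = 264
S_47 = 47/2 × (-12 + 264)
S_47 = 47/2 × 252 = 5922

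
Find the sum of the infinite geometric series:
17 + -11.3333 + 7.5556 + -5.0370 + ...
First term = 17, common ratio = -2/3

For |r| < 1, S = a / (1 - r)
S = 17 / (1 - (-2/3))
S = 17 / (5/3)
S = 51/5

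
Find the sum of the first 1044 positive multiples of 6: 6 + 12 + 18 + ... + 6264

Factor out 6: = 6(1 + 2 + ... + 1044) = 6 × n(n+1)/2
= 6 × 1044×1045/2
= 6 × 545490
= 3272940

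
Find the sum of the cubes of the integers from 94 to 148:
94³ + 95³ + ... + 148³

Use ∑_{k=1}^{n} k³ = [n(n+1)/2]², then subtract the first 93 terms.
∑_{k=1}^{148} k³ = [148×149/2]² = 11026² = 121572676
∑_{k=1}^{93} k³ = [93×94/2]² = 4371² = 19105641
∑_{k=94}^{148} k³ = 121572676 - 19105641 = 102467035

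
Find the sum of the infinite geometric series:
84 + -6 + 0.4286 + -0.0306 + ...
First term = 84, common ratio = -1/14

For |r| < 1, S = a / (1 - r)
S = 84 / (1 - (-1/14))
S = 84 / (15/14)
S = 392/5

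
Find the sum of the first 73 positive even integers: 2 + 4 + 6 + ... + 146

Sum of first n even numbers = n(n+1)
= 73×74
= 5402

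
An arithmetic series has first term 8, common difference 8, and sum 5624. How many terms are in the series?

Using S = n/2 × [2a + (n-1)d]
5624 = n/2 × [2(8) + (n-1)(8)]
5624 = n/2 × [16 + 8n - 8]
11248 = n × [8 + 8n]
8n² + (8)n - 11248 = 0
Discriminant: Δ = (8)² - 4(8)(-11248) = 64 + 359936 = 360000
√Δ = 600
n = [-(8) + √Δ] / (2·8) = (-8 + 600) / 16 = 592 / 16 = 37
(The negative root is discarded since n must be a positive integer.)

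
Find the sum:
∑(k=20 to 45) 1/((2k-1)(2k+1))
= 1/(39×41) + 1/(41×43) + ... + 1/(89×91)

Partial fractions: 1/((2k-1)(2k+1)) = (1/2)[1/(2k-1) - 1/(2k+1)]
The series telescopes:
= (1/2)[1/39 - 1/91]
= 2/273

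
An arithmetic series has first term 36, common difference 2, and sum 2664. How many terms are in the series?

Using S = n/2 × [2a + (n-1)d]
2664 = n/2 × [2(36) + (n-1)(2)]
2664 = n/2 × [72 + 2n - 2]
5328 = n × [70 + 2n]
2n² + (70)n - 5328 = 0
Discriminant: Δ = (70)² - 4(2)(-5328) = 4900 + 42624 = 47524
√Δ = 218
n = [-(70) + √Δ] / (2·2) = (-70 + 218) / 4 = 148 / 4 = 37
(The negative root is discarded since n must be a positive integer.)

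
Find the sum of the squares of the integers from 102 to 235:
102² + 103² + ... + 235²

Use ∑_{k=1}^{n} k² = n(n+1)(2n+1)/6, then subtract the first 101 terms.
∑_{k=1}^{235} k² = 235×236×471/6 = 4353610
∑_{k=1}^{101} k² = 101×102×203/6 = 348551
∑_{k=102}^{235} k² = 4353610 - 348551 = 4005059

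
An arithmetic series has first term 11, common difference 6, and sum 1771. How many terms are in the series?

Using S = n/2 × [2a + (n-1)d]
1771 = n/2 × [2(11) + (n-1)(6)]
1771 = n/2 × [22 + 6n - 6]
3542 = n × [16 + 6n]
6n² + (16)n - 3542 = 0
Discriminant: Δ = (16)² - 4(6)(-3542) = 256 + 85008 = 85264
√Δ = 292
n = [-(16) + √Δ] / (2·6) = (-16 + 292) / 12 = 276 / 12 = 23
(The negative root is discarded since n must be a positive integer.)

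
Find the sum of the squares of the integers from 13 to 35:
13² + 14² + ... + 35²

Use ∑_{k=1}^{n} k² = n(n+1)(2n+1)/6, then subtract the first 12 terms.
∑_{k=1}^{35} k² = 35×36×71/6 = 14910
∑_{k=1}^{12} k² = 12×13×25/6 = 650
∑_{k=13}^{35} k² = 14910 - 650 = 14260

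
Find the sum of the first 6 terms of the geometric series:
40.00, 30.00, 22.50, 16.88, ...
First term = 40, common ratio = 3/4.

Sₙ = a(1 - rⁿ) / (1 - r)
S_6 = 40(1 - (3/4)^6) / (1 - (3/4))
S_6 = 40(1 - (729/4096)) / (1/4)
S_6 = 16835/128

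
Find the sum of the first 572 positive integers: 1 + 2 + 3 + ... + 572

Formula: ∑k = n(n+1)/2
= 572×573/2
= 327756/2
= 163878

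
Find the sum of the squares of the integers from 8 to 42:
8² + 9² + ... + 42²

Use ∑_{k=1}^{n} k² = n(n+1)(2n+1)/6, then subtract the first 7 terms.
∑_{k=1}^{42} k² = 42×43×85/6 = 25585
∑_{k=1}^{7} k² = 7×8×15/6 = 140
∑_{k=8}^{42} k² = 25585 - 140 = 25445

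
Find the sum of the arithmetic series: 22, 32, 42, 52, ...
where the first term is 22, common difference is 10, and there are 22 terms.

Sₙ = n/2 × (first + last)
Last term = a + (n-1)d = 22 + (22-1)×10 = 232
S_22 = 22/2 × (22 + 232)
S_22 = 22/2 × 254 = 2794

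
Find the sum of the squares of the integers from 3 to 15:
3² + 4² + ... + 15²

Use ∑_{k=1}^{n} k² = n(n+1)(2n+1)/6, then subtract the first 2 terms.
∑_{k=1}^{15} k² = 15×16×31/6 = 1240
∑_{k=1}^{2} k² = 2×3×5/6 = 5
∑_{k=3}^{15} k² = 1240 - 5 = 1235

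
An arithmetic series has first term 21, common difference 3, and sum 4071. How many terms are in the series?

Using S = n/2 × [2a + (n-1)d]
4071 = n/2 × [2(21) + (n-1)(3)]
4071 = n/2 × [42 + 3n - 3]
8142 = n × [39 + 3n]
3n² + (39)n - 8142 = 0
Discriminant: Δ = (39)² - 4(3)(-8142) = 1521 + 97704 = 99225
√Δ = 315
n = [-(39) + √Δ] / (2·3) = (-39 + 315) / 6 = 276 / 6 = 46
(The negative root is discarded since n must be a positive integer.)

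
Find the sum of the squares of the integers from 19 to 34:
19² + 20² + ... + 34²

Use ∑_{k=1}^{n} k² = n(n+1)(2n+1)/6, then subtract the first 18 terms.
∑_{k=1}^{34} k² = 34×35×69/6 = 13685
∑_{k=1}^{18} k² = 18×19×37/6 = 2109
∑_{k=19}^{34} k² = 13685 - 2109 = 11576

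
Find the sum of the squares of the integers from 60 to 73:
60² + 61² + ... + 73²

Use ∑_{k=1}^{n} k² = n(n+1)(2n+1)/6, then subtract the first 59 terms.
∑_{k=1}^{73} k² = 73×74×147/6 = 132349
∑_{k=1}^{59} k² = 59×60×119/6 = 70210
∑_{k=60}^{73} k² = 132349 - 70210 = 62139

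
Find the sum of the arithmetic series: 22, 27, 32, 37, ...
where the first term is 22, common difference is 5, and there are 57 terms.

Sₙ = n/2 × (first + last)
Last term = a + (n-1)d = 22 + (57-1)×5 = 302
S_57 = 57/2 × (22 + 302)
S_57 = 57/2 × 324 = 9234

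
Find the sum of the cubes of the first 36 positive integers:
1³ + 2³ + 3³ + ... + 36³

Formula: ∑k³ = [n(n+1)/2]²
= [36×37/2]²
= 666²
= 443556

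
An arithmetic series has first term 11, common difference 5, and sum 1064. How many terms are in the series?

Using S = n/2 × [2a + (n-1)d]
1064 = n/2 × [2(11) + (n-1)(5)]
1064 = n/2 × [22 + 5n - 5]
2128 = n × [17 + 5n]
5n² + (17)n - 2128 = 0
Discriminant: Δ = (17)² - 4(5)(-2128) = 289 + 42560 = 42849
√Δ = 207
n = [-(17) + √Δ] / (2·5) = (-17 + 207) / 10 = 190 / 10 = 19
(The negative root is discarded since n must be a positive integer.)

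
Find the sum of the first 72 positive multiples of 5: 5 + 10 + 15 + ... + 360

Factor out 5: = 5(1 + 2 + ... + 72) = 5 × n(n+1)/2
= 5 × 72×73/2
= 5 × 2628
= 13140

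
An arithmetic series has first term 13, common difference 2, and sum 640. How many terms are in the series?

Using S = n/2 × [2a + (n-1)d]
640 = n/2 × [2(13) + (n-1)(2)]
640 = n/2 × [26 + 2n - 2]
1280 = n × [24 + 2n]
2n² + (24)n - 1280 = 0
Discriminant: Δ = (24)² - 4(2)(-1280) = 576 + 10240 = 10816
√Δ = 104
n = [-(24) + √Δ] / (2·2) = (-24 + 104) / 4 = 80 / 4 = 20
(The negative root is discarded since n must be a positive integer.)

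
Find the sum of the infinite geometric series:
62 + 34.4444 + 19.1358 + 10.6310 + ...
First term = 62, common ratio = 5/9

For |r| < 1, S = a / (1 - r)
S = 62 / (1 - (5/9))
S = 62 / (4/9)
S = 279/2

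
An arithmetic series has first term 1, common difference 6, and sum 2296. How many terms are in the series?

Using S = n/2 × [2a + (n-1)d]
2296 = n/2 × [2(1) + (n-1)(6)]
2296 = n/2 × [2 + 6n - 6]
4592 = n × [-4 + 6n]
6n² + (-4)n - 4592 = 0
Discriminant: Δ = (-4)² - 4(6)(-4592) = 16 + 110208 = 110224
√Δ = 332
n = [-(-4) + √Δ] / (2·6) = (4 + 332) / 12 = 336 / 12 = 28
(The negative root is discarded since n must be a positive integer.)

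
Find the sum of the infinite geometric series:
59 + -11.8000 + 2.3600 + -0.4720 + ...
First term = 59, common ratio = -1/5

For |r| < 1, S = a / (1 - r)
S = 59 / (1 - (-1/5))
S = 59 / (6/5)
S = 295/6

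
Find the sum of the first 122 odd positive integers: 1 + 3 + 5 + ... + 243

Sum of first n odd numbers = n²
= 122²
= 14884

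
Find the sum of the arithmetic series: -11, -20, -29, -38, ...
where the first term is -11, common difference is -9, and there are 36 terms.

Sₙ = n/2 × (first + last)
Last term = a + (n-1)d = -11 + (36-1)×(-9) = -326
S_36 = 36/2 × (-11 + (-326))
S_36 = 36/2 × (-337) = -6066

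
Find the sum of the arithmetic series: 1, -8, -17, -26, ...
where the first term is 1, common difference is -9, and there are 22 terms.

Sₙ = n/2 × (first + last)
Last term = a + (n-1)d = 1 + (22-1)×(-9) = -188
S_22 = 22/2 × (1 + (-188))
S_22 = 22/2 × (-187) = -2057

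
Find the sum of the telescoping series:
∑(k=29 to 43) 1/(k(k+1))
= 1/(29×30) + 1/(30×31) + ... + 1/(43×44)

Partial fractions: 1/(k(k+1)) = 1/k - 1/(k+1)
The series telescopes:
= (1/29 - 1/30) + (1/30 - 1/31) + ... + (1/43 - 1/44)
= 1/29 - 1/44
= 15/1276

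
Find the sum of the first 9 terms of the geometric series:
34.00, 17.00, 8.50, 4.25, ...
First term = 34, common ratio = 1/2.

Sₙ = a(1 - rⁿ) / (1 - r)
S_9 = 34(1 - (1/2)^9) / (1 - (1/2))
S_9 = 34(1 - (1/512)) / (1/2)
S_9 = 8687/128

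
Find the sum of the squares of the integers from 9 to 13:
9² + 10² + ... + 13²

Use ∑_{k=1}^{n} k² = n(n+1)(2n+1)/6, then subtract the first 8 terms.
∑_{k=1}^{13} k² = 13×14×27/6 = 819
∑_{k=1}^{8} k² = 8×9×17/6 = 204
∑_{k=9}^{13} k² = 819 - 204 = 615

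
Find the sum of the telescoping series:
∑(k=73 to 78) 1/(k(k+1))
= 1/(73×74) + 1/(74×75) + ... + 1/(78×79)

Partial fractions: 1/(k(k+1)) = 1/k - 1/(k+1)
The series telescopes:
= (1/73 - 1/74) + (1/74 - 1/75) + ... + (1/78 - 1/79)
= 1/73 - 1/79
= 6/5767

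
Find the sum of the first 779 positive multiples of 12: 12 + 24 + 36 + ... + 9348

Factor out 12: = 12(1 + 2 + ... + 779) = 12 × n(n+1)/2
= 12 × 779×780/2
= 12 × 303810
= 3645720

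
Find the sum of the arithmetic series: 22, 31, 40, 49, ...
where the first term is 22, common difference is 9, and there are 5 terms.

Sₙ = n/2 × (first + last)
Last term = a + (n-1)d = 22 + (5-1)×9 = 58
S_5 = 5/2 × (22 + 58)
S_5 = 5/2 × 80 = 200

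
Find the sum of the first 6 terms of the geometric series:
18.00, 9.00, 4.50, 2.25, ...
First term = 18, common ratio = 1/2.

Sₙ = a(1 - rⁿ) / (1 - r)
S_6 = 18(1 - (1/2)^6) / (1 - (1/2))
S_6 = 18(1 - (1/64)) / (1/2)
S_6 = 567/16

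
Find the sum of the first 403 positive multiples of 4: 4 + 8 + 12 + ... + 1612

Factor out 4: = 4(1 + 2 + ... + 403) = 4 × n(n+1)/2
= 4 × 403×404/2
= 4 × 81406
= 325624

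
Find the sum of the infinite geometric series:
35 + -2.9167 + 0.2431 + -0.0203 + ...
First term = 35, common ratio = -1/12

For |r| < 1, S = a / (1 - r)
S = 35 / (1 - (-1/12))
S = 35 / (13/12)
S = 420/13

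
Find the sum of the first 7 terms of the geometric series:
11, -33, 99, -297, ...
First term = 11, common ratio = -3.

Sₙ = a(1 - rⁿ) / (1 - r)
S_7 = 11(1 - (-3)^7) / (1 - (-3))
S_7 = 11(1 - (-2187)) / (4)
S_7 = 6017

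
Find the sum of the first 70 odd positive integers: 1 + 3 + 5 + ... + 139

Sum of first n odd numbers = n²
= 70²
= 4900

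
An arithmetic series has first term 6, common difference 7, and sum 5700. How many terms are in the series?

Using S = n/2 × [2a + (n-1)d]
5700 = n/2 × [2(6) + (n-1)(7)]
5700 = n/2 × [12 + 7n - 7]
11400 = n × [5 + 7n]
7n² + (5)n - 11400 = 0
Discriminant: Δ = (5)² - 4(7)(-11400) = 25 + 319200 = 319225
√Δ = 565
n = [-(5) + √Δ] / (2·7) = (-5 + 565) / 14 = 560 / 14 = 40
(The negative root is discarded since n must be a positive integer.)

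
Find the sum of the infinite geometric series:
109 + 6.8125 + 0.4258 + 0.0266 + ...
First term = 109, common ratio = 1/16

For |r| < 1, S = a / (1 - r)
S = 109 / (1 - (1/16))
S = 109 / (15/16)
S = 1744/15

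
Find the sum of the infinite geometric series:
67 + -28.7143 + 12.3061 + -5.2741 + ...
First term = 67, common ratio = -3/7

For |r| < 1, S = a / (1 - r)
S = 67 / (1 - (-3/7))
S = 67 / (10/7)
S = 469/10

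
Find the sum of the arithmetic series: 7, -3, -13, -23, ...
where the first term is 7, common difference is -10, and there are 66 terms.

Sₙ = n/2 × (first + last)
Last term = a + (n-1)d = 7 + (66-1)×(-10) = -643
S_66 = 66/2 × (7 + (-643))
S_66 = 66/2 × (-636) = -20988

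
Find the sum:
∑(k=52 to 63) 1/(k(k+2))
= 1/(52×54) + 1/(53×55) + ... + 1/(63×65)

Partial fractions: 1/(k(k+2)) = (1/2)[1/k - 1/(k+2)]
Telescoping leaves the first two and last two terms:
= (1/2)[1/52 + 1/53 - 1/64 - 1/65]
= 1563/440960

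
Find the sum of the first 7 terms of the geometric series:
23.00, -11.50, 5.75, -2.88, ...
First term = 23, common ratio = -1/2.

Sₙ = a(1 - rⁿ) / (1 - r)
S_7 = 23(1 - (-1/2)^7) / (1 - (-1/2))
S_7 = 23(1 - (-1/128)) / (3/2)
S_7 = 989/64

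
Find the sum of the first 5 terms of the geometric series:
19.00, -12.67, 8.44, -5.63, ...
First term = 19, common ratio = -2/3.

Sₙ = a(1 - rⁿ) / (1 - r)
S_5 = 19(1 - (-2/3)^5) / (1 - (-2/3))
S_5 = 19(1 - (-32/243)) / (5/3)
S_5 = 1045/81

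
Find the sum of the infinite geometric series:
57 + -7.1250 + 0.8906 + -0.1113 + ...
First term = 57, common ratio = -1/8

For |r| < 1, S = a / (1 - r)
S = 57 / (1 - (-1/8))
S = 57 / (9/8)
S = 152/3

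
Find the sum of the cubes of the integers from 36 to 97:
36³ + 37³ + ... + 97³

Use ∑_{k=1}^{n} k³ = [n(n+1)/2]², then subtract the first 35 terms.
∑_{k=1}^{97} k³ = [97×98/2]² = 4753² = 22591009
∑_{k=1}^{35} k³ = [35×36/2]² = 630² = 396900
∑_{k=36}^{97} k³ = 22591009 - 396900 = 22194109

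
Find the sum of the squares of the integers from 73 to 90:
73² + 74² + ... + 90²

Use ∑_{k=1}^{n} k² = n(n+1)(2n+1)/6, then subtract the first 72 terms.
∑_{k=1}^{90} k² = 90×91×181/6 = 247065
∑_{k=1}^{72} k² = 72×73×145/6 = 127020
∑_{k=73}^{90} k² = 247065 - 127020 = 120045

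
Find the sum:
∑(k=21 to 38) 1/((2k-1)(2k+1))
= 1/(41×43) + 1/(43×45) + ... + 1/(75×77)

Partial fractions: 1/((2k-1)(2k+1)) = (1/2)[1/(2k-1) - 1/(2k+1)]
The series telescopes:
= (1/2)[1/41 - 1/77]
= 18/3157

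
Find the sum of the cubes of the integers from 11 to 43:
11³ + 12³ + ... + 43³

Use ∑_{k=1}^{n} k³ = [n(n+1)/2]², then subtract the first 10 terms.
∑_{k=1}^{43} k³ = [43×44/2]² = 946² = 894916
∑_{k=1}^{10} k³ = [10×11/2]² = 55² = 3025
∑_{k=11}^{43} k³ = 894916 - 3025 = 891891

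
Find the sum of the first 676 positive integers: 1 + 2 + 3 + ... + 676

Formula: ∑k = n(n+1)/2
= 676×677/2
= 457652/2
= 228826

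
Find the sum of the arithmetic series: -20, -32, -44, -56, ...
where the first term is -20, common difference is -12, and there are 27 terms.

Sₙ = n/2 × (first + last)
Last term = a + (n-1)d = -20 + (27-1)×(-12) = -332
S_27 = 27/2 × (-20 + (-332))
S_27 = 27/2 × (-352) = -4752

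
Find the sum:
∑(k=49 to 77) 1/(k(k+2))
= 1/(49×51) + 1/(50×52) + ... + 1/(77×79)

Partial fractions: 1/(k(k+2)) = (1/2)[1/k - 1/(k+2)]
Telescoping leaves the first two and last two terms:
= (1/2)[1/49 + 1/50 - 1/78 - 1/79]
= 56347/7548450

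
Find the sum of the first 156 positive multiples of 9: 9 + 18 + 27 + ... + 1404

Factor out 9: = 9(1 + 2 + ... + 156) = 9 × n(n+1)/2
= 9 × 156×157/2
= 9 × 12246
= 110214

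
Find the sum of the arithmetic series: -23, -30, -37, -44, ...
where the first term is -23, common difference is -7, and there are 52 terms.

Sₙ = n/2 × (first + last)
Last term = a + (n-1)d = -23 + (52-1)×(-7) = -380
S_52 = 52/2 × (-23 + (-380))
S_52 = 52/2 × (-403) = -10478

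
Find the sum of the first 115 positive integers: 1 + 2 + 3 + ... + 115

Formula: ∑k = n(n+1)/2
= 115×116/2
= 13340/2
= 6670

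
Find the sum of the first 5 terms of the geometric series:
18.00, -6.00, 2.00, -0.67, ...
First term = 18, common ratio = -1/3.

Sₙ = a(1 - rⁿ) / (1 - r)
S_5 = 18(1 - (-1/3)^5) / (1 - (-1/3))
S_5 = 18(1 - (-1/243)) / (4/3)
S_5 = 122/9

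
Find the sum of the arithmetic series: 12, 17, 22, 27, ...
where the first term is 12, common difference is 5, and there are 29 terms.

Sₙ = n/2 × (first + last)
Last term = a + (n-1)d = 12 + (29-1)×5 = 152
S_29 = 29/2 × (12 + 152)
S_29 = 29/2 × 164 = 2378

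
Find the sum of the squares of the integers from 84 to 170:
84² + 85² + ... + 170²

Use ∑_{k=1}^{n} k² = n(n+1)(2n+1)/6, then subtract the first 83 terms.
∑_{k=1}^{170} k² = 170×171×341/6 = 1652145
∑_{k=1}^{83} k² = 83×84×167/6 = 194054
∑_{k=84}^{170} k² = 1652145 - 194054 = 1458091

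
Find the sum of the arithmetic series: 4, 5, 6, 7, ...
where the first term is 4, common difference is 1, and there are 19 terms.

Sₙ = n/2 × (first + last)
Last term = a + (n-1)d = 4 + (19-1)×1 = 22
S_19 = 19/2 × (4 + 22)
S_19 = 19/2 × 26 = 247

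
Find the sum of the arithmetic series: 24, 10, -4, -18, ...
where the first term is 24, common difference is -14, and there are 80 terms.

Sₙ = n/2 × (first + last)
Last term = a + (n-1)d = 24 + (80-1)×(-14) = -1082
S_80 = 80/2 × (24 + (-1082))
S_80 = 80/2 × (-1058) = -42320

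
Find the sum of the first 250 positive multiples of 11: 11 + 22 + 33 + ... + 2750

Factor out 11: = 11(1 + 2 + ... + 250) = 11 × n(n+1)/2
= 11 × 250×251/2
= 11 × 31375
= 345125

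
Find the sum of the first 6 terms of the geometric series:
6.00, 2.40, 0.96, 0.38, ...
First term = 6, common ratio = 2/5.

Sₙ = a(1 - rⁿ) / (1 - r)
S_6 = 6(1 - (2/5)^6) / (1 - (2/5))
S_6 = 6(1 - (64/15625)) / (3/5)
S_6 = 31122/3125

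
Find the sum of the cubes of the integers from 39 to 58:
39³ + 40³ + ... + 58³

Use ∑_{k=1}^{n} k³ = [n(n+1)/2]², then subtract the first 38 terms.
∑_{k=1}^{58} k³ = [58×59/2]² = 1711² = 2927521
∑_{k=1}^{38} k³ = [38×39/2]² = 741² = 549081
∑_{k=39}^{58} k³ = 2927521 - 549081 = 2378440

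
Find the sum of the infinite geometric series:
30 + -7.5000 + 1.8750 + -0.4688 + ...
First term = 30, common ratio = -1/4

For |r| < 1, S = a / (1 - r)
S = 30 / (1 - (-1/4))
S = 30 / (5/4)
S = 24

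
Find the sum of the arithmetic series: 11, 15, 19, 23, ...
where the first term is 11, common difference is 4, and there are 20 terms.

Sₙ = n/2 × (first + last)
Last term = a + (n-1)d = 11 + (20-1)×4 = 87
S_20 = 20/2 × (11 + 87)
S_20 = 20/2 × 98 = 980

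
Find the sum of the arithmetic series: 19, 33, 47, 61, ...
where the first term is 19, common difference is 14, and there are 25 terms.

Sₙ = n/2 × (first + last)
Last term = a + (n-1)d = 19 + (25-1)×14 = 355
S_25 = 25/2 × (19 + 355)
S_25 = 25/2 × 374 = 4675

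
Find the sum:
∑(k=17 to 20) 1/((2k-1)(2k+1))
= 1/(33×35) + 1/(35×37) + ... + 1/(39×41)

Partial fractions: 1/((2k-1)(2k+1)) = (1/2)[1/(2k-1) - 1/(2k+1)]
The series telescopes:
= (1/2)[1/33 - 1/41]
= 4/1353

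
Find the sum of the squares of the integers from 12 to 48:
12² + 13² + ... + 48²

Use ∑_{k=1}^{n} k² = n(n+1)(2n+1)/6, then subtract the first 11 terms.
∑_{k=1}^{48} k² = 48×49×97/6 = 38024
∑_{k=1}^{11} k² = 11×12×23/6 = 506
∑_{k=12}^{48} k² = 38024 - 506 = 37518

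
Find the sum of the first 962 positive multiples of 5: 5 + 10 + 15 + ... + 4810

Factor out 5: = 5(1 + 2 + ... + 962) = 5 × n(n+1)/2
= 5 × 962×963/2
= 5 × 463203
= 2316015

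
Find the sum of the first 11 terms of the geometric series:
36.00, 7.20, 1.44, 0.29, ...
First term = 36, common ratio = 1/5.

Sₙ = a(1 - rⁿ) / (1 - r)
S_11 = 36(1 - (1/5)^11) / (1 - (1/5))
S_11 = 36(1 - (1/48828125)) / (4/5)
S_11 = 439453116/9765625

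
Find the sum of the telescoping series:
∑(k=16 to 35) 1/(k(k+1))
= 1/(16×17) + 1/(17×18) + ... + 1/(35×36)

Partial fractions: 1/(k(k+1)) = 1/k - 1/(k+1)
The series telescopes:
= (1/16 - 1/17) + (1/17 - 1/18) + ... + (1/35 - 1/36)
= 1/16 - 1/36
= 5/144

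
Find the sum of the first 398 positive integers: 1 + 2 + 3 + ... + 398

Formula: ∑k = n(n+1)/2
= 398×399/2
= 158802/2
= 79401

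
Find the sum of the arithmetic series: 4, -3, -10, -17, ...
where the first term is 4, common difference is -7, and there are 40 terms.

Sₙ = n/2 × (first + last)
Last term = a + (n-1)d = 4 + (40-1)×(-7) = -269
S_40 = 40/2 × (4 + (-269))
S_40 = 40/2 × (-265) = -5300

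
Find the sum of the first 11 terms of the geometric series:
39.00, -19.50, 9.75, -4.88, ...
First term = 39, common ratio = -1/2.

Sₙ = a(1 - rⁿ) / (1 - r)
S_11 = 39(1 - (-1/2)^11) / (1 - (-1/2))
S_11 = 39(1 - (-1/2048)) / (3/2)
S_11 = 26637/1024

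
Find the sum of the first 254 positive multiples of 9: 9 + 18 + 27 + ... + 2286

Factor out 9: = 9(1 + 2 + ... + 254) = 9 × n(n+1)/2
= 9 × 254×255/2
= 9 × 32385
= 291465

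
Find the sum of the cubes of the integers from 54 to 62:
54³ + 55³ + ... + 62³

Use ∑_{k=1}^{n} k³ = [n(n+1)/2]², then subtract the first 53 terms.
∑_{k=1}^{62} k³ = [62×63/2]² = 1953² = 3814209
∑_{k=1}^{53} k³ = [53×54/2]² = 1431² = 2047761
∑_{k=54}^{62} k³ = 3814209 - 2047761 = 1766448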